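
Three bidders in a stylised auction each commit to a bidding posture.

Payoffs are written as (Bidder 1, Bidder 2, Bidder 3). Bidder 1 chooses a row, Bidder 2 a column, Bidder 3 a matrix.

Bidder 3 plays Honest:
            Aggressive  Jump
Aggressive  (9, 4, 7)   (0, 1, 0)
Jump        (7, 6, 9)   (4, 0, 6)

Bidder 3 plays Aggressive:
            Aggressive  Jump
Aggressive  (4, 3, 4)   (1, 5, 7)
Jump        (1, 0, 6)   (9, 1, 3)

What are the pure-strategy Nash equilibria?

Check each profile: it is a Nash equilibrium iff no player can strictly gain by switching unilaterally.
(Aggressive, Aggressive, Honest): Bidder 1 gets 9, best alternative 7; Bidder 2 gets 4, best alternative 1; Bidder 3 gets 7, best alternative 4. No profitable deviation — NE.
(Aggressive, Aggressive, Aggressive): Bidder 2 can switch to Jump (3 → 5). Not NE.
(Aggressive, Jump, Honest): Bidder 1 can switch to Jump (0 → 4). Not NE.
(Aggressive, Jump, Aggressive): Bidder 1 can switch to Jump (1 → 9). Not NE.
(Jump, Aggressive, Honest): Bidder 1 can switch to Aggressive (7 → 9). Not NE.
(Jump, Aggressive, Aggressive): Bidder 1 can switch to Aggressive (1 → 4). Not NE.
(Jump, Jump, Honest): Bidder 2 can switch to Aggressive (0 → 6). Not NE.
(Jump, Jump, Aggressive): Bidder 3 can switch to Honest (3 → 6). Not NE.

The unique pure-strategy Nash equilibrium is (Aggressive, Aggressive, Honest).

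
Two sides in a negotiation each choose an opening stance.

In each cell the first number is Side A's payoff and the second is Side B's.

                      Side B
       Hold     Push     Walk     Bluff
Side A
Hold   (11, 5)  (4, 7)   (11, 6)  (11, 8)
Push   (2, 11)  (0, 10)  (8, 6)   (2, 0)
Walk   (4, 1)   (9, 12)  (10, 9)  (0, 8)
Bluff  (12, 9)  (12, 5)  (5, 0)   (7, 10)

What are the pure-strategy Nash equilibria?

Pure NE: (Hold, Bluff)

(Hold, Hold): Side A can switch to Bluff (11 → 12). Not NE.
(Hold, Push): Side A can switch to Walk (4 → 9). Not NE.
(Hold, Walk): Side B can switch to Push (6 → 7). Not NE.
(Hold, Bluff): Side A gets 11, best alternative 7; Side B gets 8, best alternative 7. No profitable deviation — NE.
(Push, Hold): Side A can switch to Hold (2 → 11). Not NE.
(Push, Push): Side A can switch to Hold (0 → 4). Not NE.
(Push, Walk): Side A can switch to Hold (8 → 11). Not NE.
(The remaining 9 profiles each have a profitable deviation by the same check.)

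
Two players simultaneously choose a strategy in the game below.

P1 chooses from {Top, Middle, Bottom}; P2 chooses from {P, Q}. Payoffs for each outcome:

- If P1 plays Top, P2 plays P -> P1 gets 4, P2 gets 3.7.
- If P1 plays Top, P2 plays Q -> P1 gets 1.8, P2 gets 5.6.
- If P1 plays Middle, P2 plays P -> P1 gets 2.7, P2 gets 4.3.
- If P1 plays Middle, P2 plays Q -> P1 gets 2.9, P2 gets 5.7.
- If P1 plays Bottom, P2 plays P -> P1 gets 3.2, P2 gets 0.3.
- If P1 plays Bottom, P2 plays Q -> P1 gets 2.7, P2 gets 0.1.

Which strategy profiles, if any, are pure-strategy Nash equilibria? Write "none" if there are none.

Pure NE: (Middle, Q)

(Top, P): P2 can switch to Q (3.7 → 5.6). Not NE.
(Top, Q): P1 can switch to Middle (1.8 → 2.9). Not NE.
(Middle, P): P1 can switch to Top (2.7 → 4). Not NE.
(Middle, Q): P1 gets 2.9, best alternative 2.7; P2 gets 5.7, best alternative 4.3. No profitable deviation — NE.
(Bottom, P): P1 can switch to Top (3.2 → 4). Not NE.
(Bottom, Q): P1 can switch to Middle (2.7 → 2.9). Not NE.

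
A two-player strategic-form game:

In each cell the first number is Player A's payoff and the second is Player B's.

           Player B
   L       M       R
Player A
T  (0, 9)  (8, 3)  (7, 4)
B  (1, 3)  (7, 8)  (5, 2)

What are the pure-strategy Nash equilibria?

Player A against L: payoffs 0, 1 → best response B.
Player A against M: payoffs 8, 7 → best response T.
Player A against R: payoffs 7, 5 → best response T.
Player B against T: payoffs 9, 3, 4 → best response L.
Player B against B: payoffs 3, 8, 2 → best response M.
No profile is a mutual best response for all players.

none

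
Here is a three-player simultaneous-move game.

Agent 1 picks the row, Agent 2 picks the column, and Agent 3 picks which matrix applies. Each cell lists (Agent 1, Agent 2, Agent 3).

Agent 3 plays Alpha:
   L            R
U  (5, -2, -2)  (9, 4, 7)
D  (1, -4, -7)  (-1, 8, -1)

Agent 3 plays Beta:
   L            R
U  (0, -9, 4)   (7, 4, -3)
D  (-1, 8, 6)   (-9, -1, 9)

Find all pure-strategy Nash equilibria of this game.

The unique pure-strategy Nash equilibrium is (U, R, Alpha).

(U, L, Alpha): Agent 2 can switch to R (-2 → 4). Not NE.
(U, L, Beta): Agent 2 can switch to R (-9 → 4). Not NE.
(U, R, Alpha): Agent 1 gets 9, best alternative -1; Agent 2 gets 4, best alternative -2; Agent 3 gets 7, best alternative -3. No profitable deviation — NE.
(U, R, Beta): Agent 3 can switch to Alpha (-3 → 7). Not NE.
(D, L, Alpha): Agent 1 can switch to U (1 → 5). Not NE.
(D, L, Beta): Agent 1 can switch to U (-1 → 0). Not NE.
(D, R, Alpha): Agent 1 can switch to U (-1 → 9). Not NE.
(The remaining 1 profile has a profitable deviation by the same check.)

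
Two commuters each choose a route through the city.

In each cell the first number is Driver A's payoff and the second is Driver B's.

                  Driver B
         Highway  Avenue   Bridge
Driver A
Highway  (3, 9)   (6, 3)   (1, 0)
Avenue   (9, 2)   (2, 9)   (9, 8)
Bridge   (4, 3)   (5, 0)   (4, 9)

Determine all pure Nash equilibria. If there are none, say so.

For each player, find the best response to each opponent profile; mutual best responses are the pure NE.
Driver A against Highway: payoffs 3, 9, 4 → best response Avenue.
Driver A against Avenue: payoffs 6, 2, 5 → best response Highway.
Driver A against Bridge: payoffs 1, 9, 4 → best response Avenue.
Driver B against Highway: payoffs 9, 3, 0 → best response Highway.
Driver B against Avenue: payoffs 2, 9, 8 → best response Avenue.
Driver B against Bridge: payoffs 3, 0, 9 → best response Bridge.
No profile is a mutual best response for all players.

There is no pure-strategy Nash equilibrium.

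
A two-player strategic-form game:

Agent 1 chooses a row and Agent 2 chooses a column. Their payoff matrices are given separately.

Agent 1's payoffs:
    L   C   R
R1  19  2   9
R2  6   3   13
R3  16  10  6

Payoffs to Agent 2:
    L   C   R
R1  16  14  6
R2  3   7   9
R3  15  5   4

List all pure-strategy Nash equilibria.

For each strategy profile, look for a profitable unilateral deviation.
(R1, L): Agent 1 gets 19, best alternative 16; Agent 2 gets 16, best alternative 14. No profitable deviation — NE.
(R1, C): Agent 1 can switch to R2 (2 → 3). Not NE.
(R1, R): Agent 1 can switch to R2 (9 → 13). Not NE.
(R2, L): Agent 1 can switch to R1 (6 → 19). Not NE.
(R2, C): Agent 1 can switch to R3 (3 → 10). Not NE.
(R2, R): Agent 1 gets 13, best alternative 9; Agent 2 gets 9, best alternative 7. No profitable deviation — NE.
(R3, L): Agent 1 can switch to R1 (16 → 19). Not NE.
(R3, C): Agent 2 can switch to L (5 → 15). Not NE.
(R3, R): Agent 1 can switch to R1 (6 → 9). Not NE.

(R1, L), (R2, R)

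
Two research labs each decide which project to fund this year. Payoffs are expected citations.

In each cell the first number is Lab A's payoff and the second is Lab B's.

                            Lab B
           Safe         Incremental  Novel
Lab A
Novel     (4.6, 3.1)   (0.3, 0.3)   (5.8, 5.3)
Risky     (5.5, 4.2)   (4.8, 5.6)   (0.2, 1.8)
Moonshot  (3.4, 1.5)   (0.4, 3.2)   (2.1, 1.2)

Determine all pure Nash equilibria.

The pure Nash equilibria are (Novel, Novel), (Risky, Incremental).

(Novel, Safe): Lab A can switch to Risky (4.6 → 5.5). Not NE.
(Novel, Incremental): Lab A can switch to Risky (0.3 → 4.8). Not NE.
(Novel, Novel): Lab A gets 5.8, best alternative 2.1; Lab B gets 5.3, best alternative 3.1. No profitable deviation — NE.
(Risky, Safe): Lab B can switch to Incremental (4.2 → 5.6). Not NE.
(Risky, Incremental): Lab A gets 4.8, best alternative 0.4; Lab B gets 5.6, best alternative 4.2. No profitable deviation — NE.
(Risky, Novel): Lab A can switch to Novel (0.2 → 5.8). Not NE.
(Moonshot, Safe): Lab A can switch to Novel (3.4 → 4.6). Not NE.
(Moonshot, Incremental): Lab A can switch to Risky (0.4 → 4.8). Not NE.
(Moonshot, Novel): Lab A can switch to Novel (2.1 → 5.8). Not NE.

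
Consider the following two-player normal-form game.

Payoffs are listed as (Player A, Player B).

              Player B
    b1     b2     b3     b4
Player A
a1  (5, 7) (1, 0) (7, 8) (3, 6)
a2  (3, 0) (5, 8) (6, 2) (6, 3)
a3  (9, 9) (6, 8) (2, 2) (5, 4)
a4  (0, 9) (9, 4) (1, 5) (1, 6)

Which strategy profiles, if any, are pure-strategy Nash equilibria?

The pure Nash equilibria are (a1, b3) and (a3, b1).

(a1, b1): Player A can switch to a3 (5 → 9). Not NE.
(a1, b2): Player A can switch to a2 (1 → 5). Not NE.
(a1, b3): Player A gets 7, best alternative 6; Player B gets 8, best alternative 7. No profitable deviation — NE.
(a1, b4): Player A can switch to a2 (3 → 6). Not NE.
(a2, b1): Player A can switch to a1 (3 → 5). Not NE.
(a2, b2): Player A can switch to a3 (5 → 6). Not NE.
(a2, b3): Player A can switch to a1 (6 → 7). Not NE.
(a2, b4): Player B can switch to b2 (3 → 8). Not NE.
(a3, b1): Player A gets 9, best alternative 5; Player B gets 9, best alternative 8. No profitable deviation — NE.
(a3, b2): Player A can switch to a4 (6 → 9). Not NE.
(The remaining 6 profiles each have a profitable deviation by the same check.)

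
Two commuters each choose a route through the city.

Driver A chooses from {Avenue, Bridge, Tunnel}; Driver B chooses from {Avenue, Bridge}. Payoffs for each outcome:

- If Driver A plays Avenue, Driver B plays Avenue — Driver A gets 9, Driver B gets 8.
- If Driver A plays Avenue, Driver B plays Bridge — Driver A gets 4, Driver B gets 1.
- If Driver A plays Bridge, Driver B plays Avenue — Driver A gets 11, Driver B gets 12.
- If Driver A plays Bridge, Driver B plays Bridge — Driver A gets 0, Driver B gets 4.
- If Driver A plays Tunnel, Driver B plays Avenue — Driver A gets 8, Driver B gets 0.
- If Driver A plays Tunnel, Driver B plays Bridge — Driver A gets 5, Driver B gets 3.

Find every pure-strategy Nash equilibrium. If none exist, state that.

Pure-strategy Nash equilibria: (Bridge, Avenue), (Tunnel, Bridge)

(Avenue, Avenue): Driver A can switch to Bridge (9 → 11). Not NE.
(Avenue, Bridge): Driver A can switch to Tunnel (4 → 5). Not NE.
(Bridge, Avenue): Driver A gets 11, best alternative 9; Driver B gets 12, best alternative 4. No profitable deviation — NE.
(Bridge, Bridge): Driver A can switch to Avenue (0 → 4). Not NE.
(Tunnel, Avenue): Driver A can switch to Avenue (8 → 9). Not NE.
(Tunnel, Bridge): Driver A gets 5, best alternative 4; Driver B gets 3, best alternative 0. No profitable deviation — NE.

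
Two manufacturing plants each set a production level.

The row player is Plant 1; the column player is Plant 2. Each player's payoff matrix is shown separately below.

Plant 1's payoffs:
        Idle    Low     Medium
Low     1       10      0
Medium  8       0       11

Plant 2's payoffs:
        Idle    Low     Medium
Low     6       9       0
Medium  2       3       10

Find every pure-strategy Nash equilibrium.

(Low, Idle): Plant 1 can switch to Medium (1 → 8). Not NE.
(Low, Low): Plant 1 gets 10, best alternative 0; Plant 2 gets 9, best alternative 6. No profitable deviation — NE.
(Low, Medium): Plant 1 can switch to Medium (0 → 11). Not NE.
(Medium, Idle): Plant 2 can switch to Low (2 → 3). Not NE.
(Medium, Low): Plant 1 can switch to Low (0 → 10). Not NE.
(Medium, Medium): Plant 1 gets 11, best alternative 0; Plant 2 gets 10, best alternative 3. No profitable deviation — NE.

The pure Nash equilibria are (Low, Low) and (Medium, Medium).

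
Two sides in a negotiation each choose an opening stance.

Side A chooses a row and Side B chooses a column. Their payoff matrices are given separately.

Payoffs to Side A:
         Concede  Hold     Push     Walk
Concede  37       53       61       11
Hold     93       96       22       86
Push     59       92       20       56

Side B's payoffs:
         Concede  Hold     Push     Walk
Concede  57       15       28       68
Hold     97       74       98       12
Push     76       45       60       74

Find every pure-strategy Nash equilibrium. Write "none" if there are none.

(Concede, Concede): Side A can switch to Hold (37 → 93). Not NE.
(Concede, Hold): Side A can switch to Hold (53 → 96). Not NE.
(Concede, Push): Side B can switch to Concede (28 → 57). Not NE.
(Concede, Walk): Side A can switch to Hold (11 → 86). Not NE.
(Hold, Concede): Side B can switch to Push (97 → 98). Not NE.
(Hold, Hold): Side B can switch to Concede (74 → 97). Not NE.
(Hold, Push): Side A can switch to Concede (22 → 61). Not NE.
(Hold, Walk): Side B can switch to Concede (12 → 97). Not NE.
(Push, Concede): Side A can switch to Hold (59 → 93). Not NE.
(Push, Hold): Side A can switch to Hold (92 → 96). Not NE.
(Push, Push): Side A can switch to Concede (20 → 61). Not NE.
(Push, Walk): Side A can switch to Hold (56 → 86). Not NE.

This game has no pure Nash equilibrium.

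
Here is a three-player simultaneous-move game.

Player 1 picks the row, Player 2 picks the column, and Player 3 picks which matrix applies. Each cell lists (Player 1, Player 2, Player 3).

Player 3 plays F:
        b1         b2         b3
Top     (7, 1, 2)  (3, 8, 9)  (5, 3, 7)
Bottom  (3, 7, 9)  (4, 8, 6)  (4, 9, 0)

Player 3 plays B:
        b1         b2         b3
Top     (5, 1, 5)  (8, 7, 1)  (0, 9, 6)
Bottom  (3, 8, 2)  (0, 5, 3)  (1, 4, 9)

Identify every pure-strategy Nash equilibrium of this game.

none

(Top, b1, F): Player 2 can switch to b2 (1 → 8). Not NE.
(Top, b1, B): Player 2 can switch to b2 (1 → 7). Not NE.
(Top, b2, F): Player 1 can switch to Bottom (3 → 4). Not NE.
(Top, b2, B): Player 2 can switch to b3 (7 → 9). Not NE.
(Top, b3, F): Player 2 can switch to b2 (3 → 8). Not NE.
(Top, b3, B): Player 1 can switch to Bottom (0 → 1). Not NE.
(Bottom, b1, F): Player 1 can switch to Top (3 → 7). Not NE.
(Bottom, b1, B): Player 1 can switch to Top (3 → 5). Not NE.
(Bottom, b2, F): Player 2 can switch to b3 (8 → 9). Not NE.
(Bottom, b2, B): Player 1 can switch to Top (0 → 8). Not NE.
(The remaining 2 profiles each have a profitable deviation by the same check.)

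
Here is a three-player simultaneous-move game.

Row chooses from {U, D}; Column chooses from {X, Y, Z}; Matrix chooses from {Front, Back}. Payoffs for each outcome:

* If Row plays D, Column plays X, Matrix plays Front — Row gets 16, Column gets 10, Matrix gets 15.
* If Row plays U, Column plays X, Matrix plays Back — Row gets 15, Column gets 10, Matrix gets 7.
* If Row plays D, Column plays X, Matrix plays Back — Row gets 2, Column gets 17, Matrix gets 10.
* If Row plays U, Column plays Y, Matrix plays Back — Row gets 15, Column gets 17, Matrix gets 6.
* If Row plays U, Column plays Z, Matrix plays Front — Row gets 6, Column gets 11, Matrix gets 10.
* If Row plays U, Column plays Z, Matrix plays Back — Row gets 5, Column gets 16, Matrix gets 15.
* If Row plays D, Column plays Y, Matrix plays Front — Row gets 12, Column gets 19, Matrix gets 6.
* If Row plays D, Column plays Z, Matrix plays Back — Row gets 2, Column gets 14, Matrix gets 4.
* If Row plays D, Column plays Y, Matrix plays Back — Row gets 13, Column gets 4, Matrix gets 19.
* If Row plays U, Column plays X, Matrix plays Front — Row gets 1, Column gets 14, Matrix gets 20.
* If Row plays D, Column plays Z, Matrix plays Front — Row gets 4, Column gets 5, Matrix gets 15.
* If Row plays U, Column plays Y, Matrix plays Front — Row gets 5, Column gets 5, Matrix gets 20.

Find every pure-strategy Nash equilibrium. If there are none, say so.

Mark each player's best response to every combination of opponents' strategies; a profile where every player is best-responding is a pure Nash equilibrium.
Row against (X, Front): payoffs 1, 16 → best response D.
Row against (X, Back): payoffs 15, 2 → best response U.
Row against (Y, Front): payoffs 5, 12 → best response D.
Row against (Y, Back): payoffs 15, 13 → best response U.
Row against (Z, Front): payoffs 6, 4 → best response U.
Row against (Z, Back): payoffs 5, 2 → best response U.
Column against (U, Front): payoffs 14, 5, 11 → best response X.
Column against (U, Back): payoffs 10, 17, 16 → best response Y.
Column against (D, Front): payoffs 10, 19, 5 → best response Y.
Column against (D, Back): payoffs 17, 4, 14 → best response X.
Matrix against (U, X): payoffs 20, 7 → best response Front.
Matrix against (U, Y): payoffs 20, 6 → best response Front.
Matrix against (U, Z): payoffs 10, 15 → best response Back.
Matrix against (D, X): payoffs 15, 10 → best response Front.
Matrix against (D, Y): payoffs 6, 19 → best response Back.
Matrix against (D, Z): payoffs 15, 4 → best response Front.
No profile is a mutual best response for all players.

There is no pure-strategy Nash equilibrium.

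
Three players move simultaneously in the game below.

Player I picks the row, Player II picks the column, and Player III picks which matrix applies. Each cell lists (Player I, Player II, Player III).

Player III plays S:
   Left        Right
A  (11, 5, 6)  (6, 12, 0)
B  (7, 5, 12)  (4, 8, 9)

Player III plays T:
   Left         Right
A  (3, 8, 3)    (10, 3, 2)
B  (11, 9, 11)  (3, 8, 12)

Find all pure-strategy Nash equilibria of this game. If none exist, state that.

This game has no pure Nash equilibrium.

Player I against (Left, S): payoffs 11, 7 → best response A.
Player I against (Left, T): payoffs 3, 11 → best response B.
Player I against (Right, S): payoffs 6, 4 → best response A.
Player I against (Right, T): payoffs 10, 3 → best response A.
Player II against (A, S): payoffs 5, 12 → best response Right.
Player II against (A, T): payoffs 8, 3 → best response Left.
Player II against (B, S): payoffs 5, 8 → best response Right.
Player II against (B, T): payoffs 9, 8 → best response Left.
Player III against (A, Left): payoffs 6, 3 → best response S.
Player III against (A, Right): payoffs 0, 2 → best response T.
Player III against (B, Left): payoffs 12, 11 → best response S.
Player III against (B, Right): payoffs 9, 12 → best response T.
No profile is a mutual best response for all players.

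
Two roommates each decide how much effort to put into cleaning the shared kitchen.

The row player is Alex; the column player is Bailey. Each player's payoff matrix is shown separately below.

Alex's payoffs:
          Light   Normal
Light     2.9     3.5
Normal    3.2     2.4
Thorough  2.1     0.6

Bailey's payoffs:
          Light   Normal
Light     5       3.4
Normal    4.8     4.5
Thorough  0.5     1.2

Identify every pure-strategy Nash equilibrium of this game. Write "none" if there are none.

(Normal, Light)

Alex against Light: payoffs 2.9, 3.2, 2.1 → best response Normal.
Alex against Normal: payoffs 3.5, 2.4, 0.6 → best response Light.
Bailey against Light: payoffs 5, 3.4 → best response Light.
Bailey against Normal: payoffs 4.8, 4.5 → best response Light.
Bailey against Thorough: payoffs 0.5, 1.2 → best response Normal.
Mutual best responses: (Normal, Light).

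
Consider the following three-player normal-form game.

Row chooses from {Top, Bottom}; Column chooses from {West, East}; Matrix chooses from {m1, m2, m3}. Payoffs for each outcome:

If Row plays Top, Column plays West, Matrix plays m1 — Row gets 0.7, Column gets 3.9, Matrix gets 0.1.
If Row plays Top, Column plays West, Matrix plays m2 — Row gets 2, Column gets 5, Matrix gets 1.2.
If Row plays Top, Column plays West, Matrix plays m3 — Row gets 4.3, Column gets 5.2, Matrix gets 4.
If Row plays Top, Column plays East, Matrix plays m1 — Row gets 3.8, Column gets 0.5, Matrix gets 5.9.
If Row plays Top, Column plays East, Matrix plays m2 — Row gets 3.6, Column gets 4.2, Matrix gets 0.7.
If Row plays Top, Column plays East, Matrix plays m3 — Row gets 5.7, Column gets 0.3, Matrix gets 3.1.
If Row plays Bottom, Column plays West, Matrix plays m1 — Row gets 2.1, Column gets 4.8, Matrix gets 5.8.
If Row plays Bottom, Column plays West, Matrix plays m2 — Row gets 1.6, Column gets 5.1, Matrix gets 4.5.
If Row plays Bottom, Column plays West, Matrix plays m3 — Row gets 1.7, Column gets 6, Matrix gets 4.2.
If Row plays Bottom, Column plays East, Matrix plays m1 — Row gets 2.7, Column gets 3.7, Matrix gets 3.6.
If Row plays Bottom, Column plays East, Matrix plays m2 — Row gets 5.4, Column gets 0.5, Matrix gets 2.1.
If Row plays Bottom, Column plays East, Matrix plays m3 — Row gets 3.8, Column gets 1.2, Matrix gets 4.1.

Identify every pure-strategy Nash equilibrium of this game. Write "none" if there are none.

The pure Nash equilibria are (Top, West, m3); (Bottom, West, m1).

(Top, West, m1): Row can switch to Bottom (0.7 → 2.1). Not NE.
(Top, West, m2): Matrix can switch to m3 (1.2 → 4). Not NE.
(Top, West, m3): Row gets 4.3, best alternative 1.7; Column gets 5.2, best alternative 0.3; Matrix gets 4, best alternative 1.2. No profitable deviation — NE.
(Top, East, m1): Column can switch to West (0.5 → 3.9). Not NE.
(Top, East, m2): Row can switch to Bottom (3.6 → 5.4). Not NE.
(Top, East, m3): Column can switch to West (0.3 → 5.2). Not NE.
(Bottom, West, m1): Row gets 2.1, best alternative 0.7; Column gets 4.8, best alternative 3.7; Matrix gets 5.8, best alternative 4.5. No profitable deviation — NE.
(Bottom, West, m2): Row can switch to Top (1.6 → 2). Not NE.
(Bottom, West, m3): Row can switch to Top (1.7 → 4.3). Not NE.
(Bottom, East, m1): Row can switch to Top (2.7 → 3.8). Not NE.
(Bottom, East, m2): Column can switch to West (0.5 → 5.1). Not NE.
(Bottom, East, m3): Row can switch to Top (3.8 → 5.7). Not NE.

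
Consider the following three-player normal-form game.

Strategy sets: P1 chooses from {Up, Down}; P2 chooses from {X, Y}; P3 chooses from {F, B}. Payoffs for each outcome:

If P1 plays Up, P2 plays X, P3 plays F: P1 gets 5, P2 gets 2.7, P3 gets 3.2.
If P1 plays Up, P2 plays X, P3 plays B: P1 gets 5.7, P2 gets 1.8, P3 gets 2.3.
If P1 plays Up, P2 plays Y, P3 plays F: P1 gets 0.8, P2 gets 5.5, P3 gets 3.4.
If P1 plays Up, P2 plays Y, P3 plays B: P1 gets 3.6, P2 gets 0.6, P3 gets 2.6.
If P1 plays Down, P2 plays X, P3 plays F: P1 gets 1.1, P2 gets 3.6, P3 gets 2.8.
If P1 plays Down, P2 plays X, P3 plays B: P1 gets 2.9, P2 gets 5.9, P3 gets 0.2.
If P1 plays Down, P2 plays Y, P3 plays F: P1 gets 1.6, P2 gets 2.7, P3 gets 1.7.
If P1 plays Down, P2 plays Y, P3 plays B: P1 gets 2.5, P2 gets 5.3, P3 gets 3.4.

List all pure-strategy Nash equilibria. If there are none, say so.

(Up, X, F): P2 can switch to Y (2.7 → 5.5). Not NE.
(Up, X, B): P3 can switch to F (2.3 → 3.2). Not NE.
(Up, Y, F): P1 can switch to Down (0.8 → 1.6). Not NE.
(Up, Y, B): P2 can switch to X (0.6 → 1.8). Not NE.
(Down, X, F): P1 can switch to Up (1.1 → 5). Not NE.
(Down, X, B): P1 can switch to Up (2.9 → 5.7). Not NE.
(Down, Y, F): P2 can switch to X (2.7 → 3.6). Not NE.
(Down, Y, B): P1 can switch to Up (2.5 → 3.6). Not NE.

none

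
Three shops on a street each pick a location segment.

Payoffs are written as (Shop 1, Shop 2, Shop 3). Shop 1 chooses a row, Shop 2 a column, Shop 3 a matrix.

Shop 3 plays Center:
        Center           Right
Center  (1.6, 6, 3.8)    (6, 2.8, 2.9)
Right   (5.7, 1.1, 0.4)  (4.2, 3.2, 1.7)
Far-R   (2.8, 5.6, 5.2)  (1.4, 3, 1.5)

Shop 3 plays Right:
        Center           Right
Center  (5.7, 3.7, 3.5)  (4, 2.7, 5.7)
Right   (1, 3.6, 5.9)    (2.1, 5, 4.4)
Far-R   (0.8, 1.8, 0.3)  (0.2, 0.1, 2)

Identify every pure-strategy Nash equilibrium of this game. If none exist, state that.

There is no pure-strategy Nash equilibrium.

Shop 1 against (Center, Center): payoffs 1.6, 5.7, 2.8 → best response Right.
Shop 1 against (Center, Right): payoffs 5.7, 1, 0.8 → best response Center.
Shop 1 against (Right, Center): payoffs 6, 4.2, 1.4 → best response Center.
Shop 1 against (Right, Right): payoffs 4, 2.1, 0.2 → best response Center.
Shop 2 against (Center, Center): payoffs 6, 2.8 → best response Center.
Shop 2 against (Center, Right): payoffs 3.7, 2.7 → best response Center.
Shop 2 against (Right, Center): payoffs 1.1, 3.2 → best response Right.
Shop 2 against (Right, Right): payoffs 3.6, 5 → best response Right.
Shop 2 against (Far-R, Center): payoffs 5.6, 3 → best response Center.
Shop 2 against (Far-R, Right): payoffs 1.8, 0.1 → best response Center.
Shop 3 against (Center, Center): payoffs 3.8, 3.5 → best response Center.
Shop 3 against (Center, Right): payoffs 2.9, 5.7 → best response Right.
Shop 3 against (Right, Center): payoffs 0.4, 5.9 → best response Right.
Shop 3 against (Right, Right): payoffs 1.7, 4.4 → best response Right.
Shop 3 against (Far-R, Center): payoffs 5.2, 0.3 → best response Center.
Shop 3 against (Far-R, Right): payoffs 1.5, 2 → best response Right.
No profile is a mutual best response for all players.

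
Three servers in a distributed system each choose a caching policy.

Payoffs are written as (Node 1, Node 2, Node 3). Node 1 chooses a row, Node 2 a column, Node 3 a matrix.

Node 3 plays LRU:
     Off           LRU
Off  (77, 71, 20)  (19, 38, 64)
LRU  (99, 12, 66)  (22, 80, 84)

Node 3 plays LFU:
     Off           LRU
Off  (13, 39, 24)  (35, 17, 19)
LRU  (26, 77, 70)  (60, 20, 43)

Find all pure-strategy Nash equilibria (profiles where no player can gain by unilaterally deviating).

Node 1 against (Off, LRU): payoffs 77, 99 → best response LRU.
Node 1 against (Off, LFU): payoffs 13, 26 → best response LRU.
Node 1 against (LRU, LRU): payoffs 19, 22 → best response LRU.
Node 1 against (LRU, LFU): payoffs 35, 60 → best response LRU.
Node 2 against (Off, LRU): payoffs 71, 38 → best response Off.
Node 2 against (Off, LFU): payoffs 39, 17 → best response Off.
Node 2 against (LRU, LRU): payoffs 12, 80 → best response LRU.
Node 2 against (LRU, LFU): payoffs 77, 20 → best response Off.
Node 3 against (Off, Off): payoffs 20, 24 → best response LFU.
Node 3 against (Off, LRU): payoffs 64, 19 → best response LRU.
Node 3 against (LRU, Off): payoffs 66, 70 → best response LFU.
Node 3 against (LRU, LRU): payoffs 84, 43 → best response LRU.
Mutual best responses: (LRU, Off, LFU); (LRU, LRU, LRU).

The pure Nash equilibria are (LRU, Off, LFU), (LRU, LRU, LRU).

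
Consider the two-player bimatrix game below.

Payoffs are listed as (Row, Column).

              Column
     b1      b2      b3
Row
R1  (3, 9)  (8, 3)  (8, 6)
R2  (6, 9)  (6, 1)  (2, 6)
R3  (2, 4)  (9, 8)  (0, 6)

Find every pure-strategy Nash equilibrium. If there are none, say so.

The pure Nash equilibria are (R2, b1) and (R3, b2).

Row against b1: payoffs 3, 6, 2 → best response R2.
Row against b2: payoffs 8, 6, 9 → best response R3.
Row against b3: payoffs 8, 2, 0 → best response R1.
Column against R1: payoffs 9, 3, 6 → best response b1.
Column against R2: payoffs 9, 1, 6 → best response b1.
Column against R3: payoffs 4, 8, 6 → best response b2.
Mutual best responses: (R2, b1); (R3, b2).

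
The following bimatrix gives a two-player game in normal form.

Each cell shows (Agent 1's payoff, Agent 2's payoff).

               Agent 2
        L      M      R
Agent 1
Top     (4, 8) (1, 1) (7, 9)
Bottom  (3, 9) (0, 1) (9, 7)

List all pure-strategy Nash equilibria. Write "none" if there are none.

none

For each strategy profile, look for a profitable unilateral deviation.
(Top, L): Agent 2 can switch to R (8 → 9). Not NE.
(Top, M): Agent 2 can switch to L (1 → 8). Not NE.
(Top, R): Agent 1 can switch to Bottom (7 → 9). Not NE.
(Bottom, L): Agent 1 can switch to Top (3 → 4). Not NE.
(Bottom, M): Agent 1 can switch to Top (0 → 1). Not NE.
(Bottom, R): Agent 2 can switch to L (7 → 9). Not NE.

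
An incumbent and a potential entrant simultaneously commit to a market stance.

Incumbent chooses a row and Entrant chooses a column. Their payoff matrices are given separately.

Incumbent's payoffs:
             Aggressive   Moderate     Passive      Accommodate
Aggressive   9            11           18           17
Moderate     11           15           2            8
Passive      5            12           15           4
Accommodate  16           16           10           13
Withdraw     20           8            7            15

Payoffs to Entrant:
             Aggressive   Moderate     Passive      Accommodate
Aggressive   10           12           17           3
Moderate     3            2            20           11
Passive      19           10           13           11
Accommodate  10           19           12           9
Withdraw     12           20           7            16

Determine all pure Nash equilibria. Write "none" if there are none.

Incumbent against Aggressive: payoffs 9, 11, 5, 16, 20 → best response Withdraw.
Incumbent against Moderate: payoffs 11, 15, 12, 16, 8 → best response Accommodate.
Incumbent against Passive: payoffs 18, 2, 15, 10, 7 → best response Aggressive.
Incumbent against Accommodate: payoffs 17, 8, 4, 13, 15 → best response Aggressive.
Entrant against Aggressive: payoffs 10, 12, 17, 3 → best response Passive.
Entrant against Moderate: payoffs 3, 2, 20, 11 → best response Passive.
Entrant against Passive: payoffs 19, 10, 13, 11 → best response Aggressive.
Entrant against Accommodate: payoffs 10, 19, 12, 9 → best response Moderate.
Entrant against Withdraw: payoffs 12, 20, 7, 16 → best response Moderate.
Mutual best responses: (Aggressive, Passive); (Accommodate, Moderate).

Pure-strategy Nash equilibria: (Aggressive, Passive); (Accommodate, Moderate)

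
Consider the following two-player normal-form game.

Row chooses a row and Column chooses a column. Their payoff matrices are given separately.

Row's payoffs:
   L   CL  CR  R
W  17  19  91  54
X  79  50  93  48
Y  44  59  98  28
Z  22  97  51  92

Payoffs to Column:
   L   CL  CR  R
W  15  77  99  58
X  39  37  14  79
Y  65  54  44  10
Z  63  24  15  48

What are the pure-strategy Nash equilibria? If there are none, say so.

No pure-strategy Nash equilibrium.

Row against L: payoffs 17, 79, 44, 22 → best response X.
Row against CL: payoffs 19, 50, 59, 97 → best response Z.
Row against CR: payoffs 91, 93, 98, 51 → best response Y.
Row against R: payoffs 54, 48, 28, 92 → best response Z.
Column against W: payoffs 15, 77, 99, 58 → best response CR.
Column against X: payoffs 39, 37, 14, 79 → best response R.
Column against Y: payoffs 65, 54, 44, 10 → best response L.
Column against Z: payoffs 63, 24, 15, 48 → best response L.
No profile is a mutual best response for all players.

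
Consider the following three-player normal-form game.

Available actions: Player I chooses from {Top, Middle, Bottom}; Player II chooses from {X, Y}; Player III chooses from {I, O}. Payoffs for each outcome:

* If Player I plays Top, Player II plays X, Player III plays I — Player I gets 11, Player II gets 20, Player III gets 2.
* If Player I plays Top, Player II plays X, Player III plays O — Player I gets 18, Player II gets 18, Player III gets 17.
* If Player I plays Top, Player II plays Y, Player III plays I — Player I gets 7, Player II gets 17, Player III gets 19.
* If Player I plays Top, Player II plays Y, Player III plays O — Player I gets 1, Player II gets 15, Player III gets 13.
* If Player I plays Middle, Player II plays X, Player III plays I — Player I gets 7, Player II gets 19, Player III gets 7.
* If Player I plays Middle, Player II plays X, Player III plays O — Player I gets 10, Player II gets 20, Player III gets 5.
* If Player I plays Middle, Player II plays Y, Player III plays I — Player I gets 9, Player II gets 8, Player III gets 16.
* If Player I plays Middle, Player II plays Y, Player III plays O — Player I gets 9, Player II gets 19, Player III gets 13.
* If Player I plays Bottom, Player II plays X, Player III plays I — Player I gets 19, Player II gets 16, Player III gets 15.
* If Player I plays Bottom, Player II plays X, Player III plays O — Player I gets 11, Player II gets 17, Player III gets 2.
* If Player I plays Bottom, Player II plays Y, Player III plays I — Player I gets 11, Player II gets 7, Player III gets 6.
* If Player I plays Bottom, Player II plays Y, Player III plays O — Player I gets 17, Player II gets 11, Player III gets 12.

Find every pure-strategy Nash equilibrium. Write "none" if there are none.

(Top, X, I): Player I can switch to Bottom (11 → 19). Not NE.
(Top, X, O): Player I gets 18, best alternative 11; Player II gets 18, best alternative 15; Player III gets 17, best alternative 2. No profitable deviation — NE.
(Top, Y, I): Player I can switch to Middle (7 → 9). Not NE.
(Top, Y, O): Player I can switch to Middle (1 → 9). Not NE.
(Middle, X, I): Player I can switch to Top (7 → 11). Not NE.
(Middle, X, O): Player I can switch to Top (10 → 18). Not NE.
(Middle, Y, I): Player I can switch to Bottom (9 → 11). Not NE.
(Bottom, X, I): Player I gets 19, best alternative 11; Player II gets 16, best alternative 7; Player III gets 15, best alternative 2. No profitable deviation — NE.
(The remaining 4 profiles each have a profitable deviation by the same check.)

The pure Nash equilibria are (Top, X, O) and (Bottom, X, I).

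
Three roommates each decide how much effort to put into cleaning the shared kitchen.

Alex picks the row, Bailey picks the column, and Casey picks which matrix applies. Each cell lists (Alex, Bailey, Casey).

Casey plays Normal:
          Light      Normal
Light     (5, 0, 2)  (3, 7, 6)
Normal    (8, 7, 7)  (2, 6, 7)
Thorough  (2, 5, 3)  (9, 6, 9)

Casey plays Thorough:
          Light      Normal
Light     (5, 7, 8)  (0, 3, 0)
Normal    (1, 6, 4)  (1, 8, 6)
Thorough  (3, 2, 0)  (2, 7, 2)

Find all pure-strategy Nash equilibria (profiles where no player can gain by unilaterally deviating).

(Light, Light, Thorough) and (Normal, Light, Normal) and (Thorough, Normal, Normal)

Alex against (Light, Normal): payoffs 5, 8, 2 → best response Normal.
Alex against (Light, Thorough): payoffs 5, 1, 3 → best response Light.
Alex against (Normal, Normal): payoffs 3, 2, 9 → best response Thorough.
Alex against (Normal, Thorough): payoffs 0, 1, 2 → best response Thorough.
Bailey against (Light, Normal): payoffs 0, 7 → best response Normal.
Bailey against (Light, Thorough): payoffs 7, 3 → best response Light.
Bailey against (Normal, Normal): payoffs 7, 6 → best response Light.
Bailey against (Normal, Thorough): payoffs 6, 8 → best response Normal.
Bailey against (Thorough, Normal): payoffs 5, 6 → best response Normal.
Bailey against (Thorough, Thorough): payoffs 2, 7 → best response Normal.
Casey against (Light, Light): payoffs 2, 8 → best response Thorough.
Casey against (Light, Normal): payoffs 6, 0 → best response Normal.
Casey against (Normal, Light): payoffs 7, 4 → best response Normal.
Casey against (Normal, Normal): payoffs 7, 6 → best response Normal.
Casey against (Thorough, Light): payoffs 3, 0 → best response Normal.
Casey against (Thorough, Normal): payoffs 9, 2 → best response Normal.
Mutual best responses: (Light, Light, Thorough); (Normal, Light, Normal); (Thorough, Normal, Normal).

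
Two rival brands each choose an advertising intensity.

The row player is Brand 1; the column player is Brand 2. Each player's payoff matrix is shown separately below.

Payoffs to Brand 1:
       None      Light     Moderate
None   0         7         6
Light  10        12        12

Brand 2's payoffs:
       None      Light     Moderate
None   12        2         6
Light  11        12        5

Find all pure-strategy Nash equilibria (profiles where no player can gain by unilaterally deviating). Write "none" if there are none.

For each player, find the best response to each opponent profile; mutual best responses are the pure NE.
Brand 1 against None: payoffs 0, 10 → best response Light.
Brand 1 against Light: payoffs 7, 12 → best response Light.
Brand 1 against Moderate: payoffs 6, 12 → best response Light.
Brand 2 against None: payoffs 12, 2, 6 → best response None.
Brand 2 against Light: payoffs 11, 12, 5 → best response Light.
Mutual best responses: (Light, Light).

Pure NE: (Light, Light)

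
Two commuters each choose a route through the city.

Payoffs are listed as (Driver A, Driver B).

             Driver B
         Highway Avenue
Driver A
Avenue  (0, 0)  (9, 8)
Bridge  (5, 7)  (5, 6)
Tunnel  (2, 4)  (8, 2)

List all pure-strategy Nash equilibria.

The pure Nash equilibria are (Avenue, Avenue); (Bridge, Highway).

Check each profile: it is a Nash equilibrium iff no player can strictly gain by switching unilaterally.
(Avenue, Highway): Driver A can switch to Bridge (0 → 5). Not NE.
(Avenue, Avenue): Driver A gets 9, best alternative 8; Driver B gets 8, best alternative 0. No profitable deviation — NE.
(Bridge, Highway): Driver A gets 5, best alternative 2; Driver B gets 7, best alternative 6. No profitable deviation — NE.
(Bridge, Avenue): Driver A can switch to Avenue (5 → 9). Not NE.
(Tunnel, Highway): Driver A can switch to Bridge (2 → 5). Not NE.
(Tunnel, Avenue): Driver A can switch to Avenue (8 → 9). Not NE.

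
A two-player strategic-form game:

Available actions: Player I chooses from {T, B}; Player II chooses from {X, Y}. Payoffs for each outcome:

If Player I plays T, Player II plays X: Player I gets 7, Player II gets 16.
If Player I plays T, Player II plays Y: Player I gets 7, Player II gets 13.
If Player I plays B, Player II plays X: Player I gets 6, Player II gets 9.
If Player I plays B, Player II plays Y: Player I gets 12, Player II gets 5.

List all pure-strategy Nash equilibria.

Pure NE: (T, X)

Player I against X: payoffs 7, 6 → best response T.
Player I against Y: payoffs 7, 12 → best response B.
Player II against T: payoffs 16, 13 → best response X.
Player II against B: payoffs 9, 5 → best response X.
Mutual best responses: (T, X).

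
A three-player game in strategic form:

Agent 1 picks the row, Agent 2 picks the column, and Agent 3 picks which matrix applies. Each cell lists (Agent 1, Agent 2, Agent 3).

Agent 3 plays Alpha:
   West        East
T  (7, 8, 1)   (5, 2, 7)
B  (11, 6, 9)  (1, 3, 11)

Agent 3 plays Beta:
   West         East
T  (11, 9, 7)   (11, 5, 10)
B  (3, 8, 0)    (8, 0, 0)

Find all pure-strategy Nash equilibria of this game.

Pure-strategy Nash equilibria: (T, West, Beta); (B, West, Alpha)

Mark each player's best response to every combination of opponents' strategies; a profile where every player is best-responding is a pure Nash equilibrium.
Agent 1 against (West, Alpha): payoffs 7, 11 → best response B.
Agent 1 against (West, Beta): payoffs 11, 3 → best response T.
Agent 1 against (East, Alpha): payoffs 5, 1 → best response T.
Agent 1 against (East, Beta): payoffs 11, 8 → best response T.
Agent 2 against (T, Alpha): payoffs 8, 2 → best response West.
Agent 2 against (T, Beta): payoffs 9, 5 → best response West.
Agent 2 against (B, Alpha): payoffs 6, 3 → best response West.
Agent 2 against (B, Beta): payoffs 8, 0 → best response West.
Agent 3 against (T, West): payoffs 1, 7 → best response Beta.
Agent 3 against (T, East): payoffs 7, 10 → best response Beta.
Agent 3 against (B, West): payoffs 9, 0 → best response Alpha.
Agent 3 against (B, East): payoffs 11, 0 → best response Alpha.
Mutual best responses: (T, West, Beta); (B, West, Alpha).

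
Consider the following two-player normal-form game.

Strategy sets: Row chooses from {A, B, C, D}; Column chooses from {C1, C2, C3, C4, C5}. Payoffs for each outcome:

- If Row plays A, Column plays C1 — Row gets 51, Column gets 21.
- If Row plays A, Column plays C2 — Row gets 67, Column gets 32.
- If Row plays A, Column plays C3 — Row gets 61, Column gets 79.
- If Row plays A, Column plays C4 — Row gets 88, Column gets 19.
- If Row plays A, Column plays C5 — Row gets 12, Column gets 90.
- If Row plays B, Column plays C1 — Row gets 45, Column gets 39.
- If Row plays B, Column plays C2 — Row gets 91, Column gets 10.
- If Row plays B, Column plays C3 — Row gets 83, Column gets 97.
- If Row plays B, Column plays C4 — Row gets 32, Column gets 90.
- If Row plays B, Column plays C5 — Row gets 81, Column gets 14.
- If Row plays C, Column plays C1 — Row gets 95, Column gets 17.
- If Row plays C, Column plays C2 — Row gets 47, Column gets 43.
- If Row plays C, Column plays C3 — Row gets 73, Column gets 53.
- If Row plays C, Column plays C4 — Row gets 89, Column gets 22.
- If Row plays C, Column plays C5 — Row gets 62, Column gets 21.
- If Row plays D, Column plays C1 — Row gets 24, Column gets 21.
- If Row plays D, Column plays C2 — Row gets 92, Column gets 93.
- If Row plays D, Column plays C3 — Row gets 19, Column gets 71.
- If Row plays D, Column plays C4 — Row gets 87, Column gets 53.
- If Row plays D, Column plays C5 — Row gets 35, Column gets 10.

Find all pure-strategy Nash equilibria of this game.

(B, C3) and (D, C2)

Row against C1: payoffs 51, 45, 95, 24 → best response C.
Row against C2: payoffs 67, 91, 47, 92 → best response D.
Row against C3: payoffs 61, 83, 73, 19 → best response B.
Row against C4: payoffs 88, 32, 89, 87 → best response C.
Row against C5: payoffs 12, 81, 62, 35 → best response B.
Column against A: payoffs 21, 32, 79, 19, 90 → best response C5.
Column against B: payoffs 39, 10, 97, 90, 14 → best response C3.
Column against C: payoffs 17, 43, 53, 22, 21 → best response C3.
Column against D: payoffs 21, 93, 71, 53, 10 → best response C2.
Mutual best responses: (B, C3); (D, C2).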